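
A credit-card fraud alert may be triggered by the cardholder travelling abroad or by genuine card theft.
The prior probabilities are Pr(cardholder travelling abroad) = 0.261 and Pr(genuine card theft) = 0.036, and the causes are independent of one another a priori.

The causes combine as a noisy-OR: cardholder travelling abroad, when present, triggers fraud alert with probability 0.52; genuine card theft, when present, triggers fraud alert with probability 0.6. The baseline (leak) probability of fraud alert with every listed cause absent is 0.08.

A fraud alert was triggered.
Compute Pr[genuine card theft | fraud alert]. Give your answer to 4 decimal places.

Under noisy-OR, P(fraud alert | causes) = 1 − (1−0.08)·∏(1−qᵢ) over the active causes.
P(fraud alert) = 0.08×0.739×0.964 + 0.632×0.739×0.036 + 0.5584×0.261×0.964 + 0.82336×0.261×0.036 = 0.056992 + 0.016814 + 0.140496 + 0.007736 = 0.222038
Of this, 0.024550 comes from 0.016814 + 0.007736 (the genuine card theft=true cases).
P(genuine card theft | fraud alert) = 0.024550 / 0.222038 ≈ 0.1106

Pr[genuine card theft | fraud alert] ≈ 0.1106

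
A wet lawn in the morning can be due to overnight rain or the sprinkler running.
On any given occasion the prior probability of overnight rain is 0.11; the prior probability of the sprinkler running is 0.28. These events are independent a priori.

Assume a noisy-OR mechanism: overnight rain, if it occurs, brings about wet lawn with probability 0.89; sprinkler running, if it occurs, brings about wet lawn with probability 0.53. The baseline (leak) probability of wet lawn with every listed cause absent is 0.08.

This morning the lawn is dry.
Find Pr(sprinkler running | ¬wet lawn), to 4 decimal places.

Pr(sprinkler running | ¬wet lawn) ≈ 0.1545

Under noisy-OR, P(wet lawn | causes) = 1 − (1−0.08)·∏(1−qᵢ) over the active causes.
Weight on sprinkler running=true, given the evidence: 0.107754 + 0.001465 = 0.109219
Denominator P(¬wet lawn): 0.92*0.89*0.72 + 0.4324*0.89*0.28 + 0.1012*0.11*0.72 + 0.047564*0.11*0.28 = 0.706770
P(sprinkler running | ¬wet lawn) = 0.109219/0.706770 ≈ 0.1545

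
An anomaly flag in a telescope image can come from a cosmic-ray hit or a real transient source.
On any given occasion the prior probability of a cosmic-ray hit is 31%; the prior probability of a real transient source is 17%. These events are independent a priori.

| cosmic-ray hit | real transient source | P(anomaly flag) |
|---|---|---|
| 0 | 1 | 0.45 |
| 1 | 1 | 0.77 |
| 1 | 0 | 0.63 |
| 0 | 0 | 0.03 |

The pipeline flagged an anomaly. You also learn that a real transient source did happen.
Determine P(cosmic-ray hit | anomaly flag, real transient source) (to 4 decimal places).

P(cosmic-ray hit | anomaly flag, real transient source) ≈ 0.4346

P(anomaly flag | real transient source) = 0.45×0.69 + 0.77×0.31 = 0.310500 + 0.238700 = 0.549200
Restricting to configurations with cosmic-ray hit present: 0.77×0.31 = 0.238700.
Hence the posterior is 0.238700/0.549200 ≈ 0.4346.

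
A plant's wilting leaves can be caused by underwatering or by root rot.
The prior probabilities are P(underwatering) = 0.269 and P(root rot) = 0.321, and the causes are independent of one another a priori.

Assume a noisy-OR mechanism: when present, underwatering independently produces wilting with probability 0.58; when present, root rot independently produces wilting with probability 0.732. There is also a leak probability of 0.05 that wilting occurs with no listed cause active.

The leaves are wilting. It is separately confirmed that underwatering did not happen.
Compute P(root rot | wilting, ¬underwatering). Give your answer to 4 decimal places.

P(root rot | wilting, ¬underwatering) ≈ 0.8757

Under noisy-OR, P(wilting | causes) = 1 − (1−0.05)·∏(1−qᵢ) over the active causes.
P(wilting | ¬underwatering) = 0.05·0.679 + 0.7454·0.321 = 0.033950 + 0.239273 = 0.273223
Of this, 0.239273 comes from 0.7454·0.321 (the root rot=true cases).
Hence the posterior is 0.239273/0.273223 ≈ 0.8757.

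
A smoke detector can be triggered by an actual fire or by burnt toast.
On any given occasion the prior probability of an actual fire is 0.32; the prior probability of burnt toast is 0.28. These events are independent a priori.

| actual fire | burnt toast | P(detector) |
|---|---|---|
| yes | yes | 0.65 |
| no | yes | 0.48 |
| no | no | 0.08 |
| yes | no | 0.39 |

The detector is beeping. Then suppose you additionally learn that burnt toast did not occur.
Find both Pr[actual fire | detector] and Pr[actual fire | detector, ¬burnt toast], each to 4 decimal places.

P(detector) = 0.08×0.68×0.72 + 0.48×0.68×0.28 + 0.39×0.32×0.72 + 0.65×0.32×0.28 = 0.039168 + 0.091392 + 0.089856 + 0.058240 = 0.278656
Of this, 0.148096 comes from 0.089856 + 0.058240 (the actual fire=true cases).
P(actual fire | detector) = 0.148096 / 0.278656 ≈ 0.5315

Now condition on the additional information:
By total probability over both values of actual fire:
  P(detector | ¬burnt toast) = 0.08×0.68 + 0.39×0.32
        = 0.054400 + 0.124800 = 0.179200
Keeping only the actual fire-present terms gives 0.124800, so
  P(actual fire | detector, ¬burnt toast) = 0.124800 / 0.179200 ≈ 0.6964
Ruling out burnt toast raises the posterior on actual fire — the flip side of explaining away.

Pr[actual fire | detector] ≈ 0.5315; Pr[actual fire | detector, ¬burnt toast] ≈ 0.6964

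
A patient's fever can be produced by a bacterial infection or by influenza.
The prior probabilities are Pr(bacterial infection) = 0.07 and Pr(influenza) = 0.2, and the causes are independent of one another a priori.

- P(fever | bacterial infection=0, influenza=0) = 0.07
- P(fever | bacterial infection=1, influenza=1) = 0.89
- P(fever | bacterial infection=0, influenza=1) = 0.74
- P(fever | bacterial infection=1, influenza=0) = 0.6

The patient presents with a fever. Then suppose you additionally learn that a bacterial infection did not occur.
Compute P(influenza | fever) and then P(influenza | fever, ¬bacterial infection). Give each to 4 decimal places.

P(fever) = 0.07*0.93*0.8 + 0.74*0.93*0.2 + 0.6*0.07*0.8 + 0.89*0.07*0.2 = 0.052080 + 0.137640 + 0.033600 + 0.012460 = 0.235780
Of this, 0.150100 comes from 0.137640 + 0.012460 (the influenza=true cases).
So P(influenza | fever) = 0.150100/0.235780 ≈ 0.6366.

Now also conditioning on bacterial infection≠true:
For the numerator, keep only influenza=true terms: 0.74·0.2 = 0.148000
Normalizer over all consistent configurations: 0.07·0.8 + 0.74·0.2 = 0.204000
Posterior = 0.148000 / 0.204000 ≈ 0.7255
With bacterial infection excluded, influenza must carry more of the explanatory weight for the fever.

P(influenza | fever) ≈ 0.6366; P(influenza | fever, ¬bacterial infection) ≈ 0.7255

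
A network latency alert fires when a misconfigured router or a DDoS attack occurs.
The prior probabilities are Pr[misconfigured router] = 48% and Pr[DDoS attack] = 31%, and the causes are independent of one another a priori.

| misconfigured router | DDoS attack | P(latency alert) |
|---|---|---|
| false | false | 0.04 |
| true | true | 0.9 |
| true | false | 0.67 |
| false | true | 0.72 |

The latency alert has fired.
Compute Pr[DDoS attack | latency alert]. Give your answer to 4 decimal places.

P(latency alert) = 0.04·0.52·0.69 + 0.72·0.52·0.31 + 0.67·0.48·0.69 + 0.9·0.48·0.31 = 0.014352 + 0.116064 + 0.221904 + 0.133920 = 0.486240
The DDoS attack-present share is 0.116064 + 0.133920 = 0.249984.
P(DDoS attack | latency alert) = 0.249984 / 0.486240 ≈ 0.5141

Pr[DDoS attack | latency alert] ≈ 0.5141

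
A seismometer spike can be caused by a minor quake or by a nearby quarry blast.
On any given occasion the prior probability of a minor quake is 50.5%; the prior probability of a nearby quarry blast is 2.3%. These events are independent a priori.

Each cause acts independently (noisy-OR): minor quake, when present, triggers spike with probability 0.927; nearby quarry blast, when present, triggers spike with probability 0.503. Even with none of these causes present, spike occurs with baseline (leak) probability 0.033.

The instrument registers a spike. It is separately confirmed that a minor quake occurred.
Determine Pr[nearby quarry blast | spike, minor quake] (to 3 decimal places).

Pr[nearby quarry blast | spike, minor quake] ≈ 0.024

Under noisy-OR, P(spike | causes) = 1 − (1−0.033)·∏(1−qᵢ) over the active causes.
Enumerate both values of nearby quarry blast and weight by the priors:
  P(spike | minor quake) = 0.929409·0.977 + 0.964916·0.023
        = 0.908033 + 0.022193 = 0.930226
Keeping only the nearby quarry blast-present terms gives 0.022193, so
  P(nearby quarry blast | spike, minor quake) = 0.022193 / 0.930226 ≈ 0.024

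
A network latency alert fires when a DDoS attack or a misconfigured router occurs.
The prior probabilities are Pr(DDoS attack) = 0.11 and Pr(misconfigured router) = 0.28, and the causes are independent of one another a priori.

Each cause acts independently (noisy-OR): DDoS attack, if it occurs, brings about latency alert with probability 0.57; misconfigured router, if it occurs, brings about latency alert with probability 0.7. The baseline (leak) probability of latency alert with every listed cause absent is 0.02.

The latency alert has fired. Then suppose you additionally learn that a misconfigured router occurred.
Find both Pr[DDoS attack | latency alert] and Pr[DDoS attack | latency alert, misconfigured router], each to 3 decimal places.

Under noisy-OR, P(latency alert | causes) = 1 − (1−0.02)·∏(1−qᵢ) over the active causes.
Enumerate the 4 (DDoS attack, misconfigured router) configurations and weight by the priors:
  P(latency alert) = 0.02·0.89·0.72 + 0.706·0.89·0.28 + 0.5786·0.11·0.72 + 0.87358·0.11·0.28
        = 0.012816 + 0.175935 + 0.045825 + 0.026906 = 0.261482
The terms with DDoS attack present sum to 0.072731, so
  P(DDoS attack | latency alert) = 0.072731 / 0.261482 ≈ 0.278

Now also conditioning on misconfigured router=true:
P(latency alert | misconfigured router) = 0.706*0.89 + 0.87358*0.11 = 0.628340 + 0.096094 = 0.724434
Restricting to configurations with DDoS attack present: 0.87358*0.11 = 0.096094.
So P(DDoS attack | latency alert, misconfigured router) = 0.096094/0.724434 ≈ 0.133.

Pr[DDoS attack | latency alert] ≈ 0.278; Pr[DDoS attack | latency alert, misconfigured router] ≈ 0.133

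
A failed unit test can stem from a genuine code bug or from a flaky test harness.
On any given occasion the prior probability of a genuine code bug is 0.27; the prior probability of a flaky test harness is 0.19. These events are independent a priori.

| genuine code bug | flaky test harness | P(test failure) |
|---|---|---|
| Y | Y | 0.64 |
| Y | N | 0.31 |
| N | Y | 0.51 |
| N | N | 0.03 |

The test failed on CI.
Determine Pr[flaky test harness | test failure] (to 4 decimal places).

Pr[flaky test harness | test failure] ≈ 0.5477

Weight on flaky test harness=true, given the evidence: 0.070737 + 0.032832 = 0.103569
Normalizer over all consistent configurations: 0.03·0.73·0.81 + 0.51·0.73·0.19 + 0.31·0.27·0.81 + 0.64·0.27·0.19 = 0.189105
Posterior = 0.103569 / 0.189105 ≈ 0.5477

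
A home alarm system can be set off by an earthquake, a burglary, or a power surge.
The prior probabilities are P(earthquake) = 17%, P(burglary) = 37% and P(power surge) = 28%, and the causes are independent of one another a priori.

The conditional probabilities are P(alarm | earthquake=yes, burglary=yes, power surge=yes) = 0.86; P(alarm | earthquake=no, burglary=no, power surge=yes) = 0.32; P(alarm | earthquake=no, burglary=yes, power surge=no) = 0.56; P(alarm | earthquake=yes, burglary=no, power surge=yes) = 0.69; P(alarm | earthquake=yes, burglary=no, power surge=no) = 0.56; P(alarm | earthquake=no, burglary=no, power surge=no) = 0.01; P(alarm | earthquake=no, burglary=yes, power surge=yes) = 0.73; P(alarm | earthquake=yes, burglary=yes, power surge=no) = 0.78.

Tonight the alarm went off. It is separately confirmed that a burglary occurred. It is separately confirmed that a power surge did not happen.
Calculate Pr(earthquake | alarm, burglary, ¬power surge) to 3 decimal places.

Pr(earthquake | alarm, burglary, ¬power surge) ≈ 0.222

By total probability over both values of earthquake:
  P(alarm | burglary, ¬power surge) = 0.56·0.83 + 0.78·0.17
        = 0.464800 + 0.132600 = 0.597400
Keeping only the earthquake-present terms gives 0.132600, so
  P(earthquake | alarm, burglary, ¬power surge) = 0.132600 / 0.597400 ≈ 0.222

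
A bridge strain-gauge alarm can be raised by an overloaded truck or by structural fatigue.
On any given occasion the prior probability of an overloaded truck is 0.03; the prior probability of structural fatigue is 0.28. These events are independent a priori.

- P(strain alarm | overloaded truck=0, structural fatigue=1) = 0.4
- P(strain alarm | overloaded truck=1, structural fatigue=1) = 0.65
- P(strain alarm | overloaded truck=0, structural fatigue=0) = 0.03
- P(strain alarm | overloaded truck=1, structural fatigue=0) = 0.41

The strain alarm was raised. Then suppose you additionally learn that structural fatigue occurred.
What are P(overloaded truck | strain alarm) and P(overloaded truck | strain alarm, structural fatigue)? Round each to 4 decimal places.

P(overloaded truck | strain alarm) ≈ 0.0995; P(overloaded truck | strain alarm, structural fatigue) ≈ 0.0479

For the numerator, keep only overloaded truck=true terms: 0.008856 + 0.005460 = 0.014316
The normalizing constant is 0.03×0.97×0.72 + 0.4×0.97×0.28 + 0.41×0.03×0.72 + 0.65×0.03×0.28 = 0.143908
Posterior = 0.014316 / 0.143908 ≈ 0.0995

Now also conditioning on structural fatigue=true:
Weight on overloaded truck=true, given the evidence: 0.65×0.03 = 0.019500
Denominator P(strain alarm | structural fatigue): 0.4×0.97 + 0.65×0.03 = 0.407500
P(overloaded truck | strain alarm, structural fatigue) = 0.019500/0.407500 ≈ 0.0479
This is intercausal reasoning (explaining away): once structural fatigue accounts for the strain alarm, overloaded truck becomes less likely.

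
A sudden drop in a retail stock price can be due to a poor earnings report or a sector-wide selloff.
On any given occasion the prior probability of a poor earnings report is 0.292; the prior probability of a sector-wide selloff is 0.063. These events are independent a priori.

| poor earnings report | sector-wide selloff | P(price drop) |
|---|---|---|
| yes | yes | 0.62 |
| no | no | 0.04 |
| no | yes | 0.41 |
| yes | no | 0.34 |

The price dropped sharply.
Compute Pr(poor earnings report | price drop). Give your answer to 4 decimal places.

P(price drop) = 0.04×0.708×0.937 + 0.41×0.708×0.063 + 0.34×0.292×0.937 + 0.62×0.292×0.063 = 0.026536 + 0.018288 + 0.093025 + 0.011406 = 0.149255
The poor earnings report-present share is 0.093025 + 0.011406 = 0.104431.
So P(poor earnings report | price drop) = 0.104431/0.149255 ≈ 0.6997.

Pr(poor earnings report | price drop) ≈ 0.6997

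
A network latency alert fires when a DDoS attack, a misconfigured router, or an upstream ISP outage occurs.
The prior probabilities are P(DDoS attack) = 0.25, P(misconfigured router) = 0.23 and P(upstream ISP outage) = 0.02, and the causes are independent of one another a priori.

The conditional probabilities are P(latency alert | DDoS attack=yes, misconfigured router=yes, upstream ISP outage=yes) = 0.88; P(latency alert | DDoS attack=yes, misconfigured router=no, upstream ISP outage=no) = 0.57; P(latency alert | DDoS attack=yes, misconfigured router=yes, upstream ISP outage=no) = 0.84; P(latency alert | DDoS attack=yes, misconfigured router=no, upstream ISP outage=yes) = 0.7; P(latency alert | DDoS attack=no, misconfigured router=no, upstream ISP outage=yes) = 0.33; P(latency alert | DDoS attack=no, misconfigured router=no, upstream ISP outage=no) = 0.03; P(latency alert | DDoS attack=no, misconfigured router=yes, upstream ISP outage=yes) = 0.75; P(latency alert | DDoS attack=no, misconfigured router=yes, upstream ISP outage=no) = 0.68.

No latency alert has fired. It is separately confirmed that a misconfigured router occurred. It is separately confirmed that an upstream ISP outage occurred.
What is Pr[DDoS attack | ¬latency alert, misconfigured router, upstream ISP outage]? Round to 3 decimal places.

Pr[DDoS attack | ¬latency alert, misconfigured router, upstream ISP outage] ≈ 0.138

By total probability over both values of DDoS attack:
  P(¬latency alert | misconfigured router, upstream ISP outage) = 0.25*0.75 + 0.12*0.25
        = 0.187500 + 0.030000 = 0.217500
Keeping only the DDoS attack-present terms gives 0.030000, so
  P(DDoS attack | ¬latency alert, misconfigured router, upstream ISP outage) = 0.030000 / 0.217500 ≈ 0.138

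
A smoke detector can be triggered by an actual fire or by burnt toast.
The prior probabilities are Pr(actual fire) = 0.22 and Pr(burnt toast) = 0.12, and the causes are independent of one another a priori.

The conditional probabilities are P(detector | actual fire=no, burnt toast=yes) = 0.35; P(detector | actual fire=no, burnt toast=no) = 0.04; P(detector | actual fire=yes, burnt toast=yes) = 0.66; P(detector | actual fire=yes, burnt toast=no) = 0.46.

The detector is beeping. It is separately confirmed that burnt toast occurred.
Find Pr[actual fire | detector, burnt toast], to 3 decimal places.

Pr[actual fire | detector, burnt toast] ≈ 0.347

Weight on actual fire=true, given the evidence: 0.66×0.22 = 0.145200
The normalizing constant is 0.35×0.78 + 0.66×0.22 = 0.418200
Posterior = 0.145200 / 0.418200 ≈ 0.347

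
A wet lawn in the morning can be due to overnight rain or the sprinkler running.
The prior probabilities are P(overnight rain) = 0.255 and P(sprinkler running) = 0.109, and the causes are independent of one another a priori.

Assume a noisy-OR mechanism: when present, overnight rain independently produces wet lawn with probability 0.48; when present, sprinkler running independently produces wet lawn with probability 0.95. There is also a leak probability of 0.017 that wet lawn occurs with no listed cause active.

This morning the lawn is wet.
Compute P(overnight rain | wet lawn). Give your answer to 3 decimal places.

Under noisy-OR, P(wet lawn | causes) = 1 − (1−0.017)·∏(1−qᵢ) over the active causes.
For the numerator, keep only overnight rain=true terms: 0.111067 + 0.027085 = 0.138152
Denominator P(wet lawn): 0.017*0.745*0.891 + 0.95085*0.745*0.109 + 0.48884*0.255*0.891 + 0.974442*0.255*0.109 = 0.226651
P(overnight rain | wet lawn) = 0.138152/0.226651 ≈ 0.610

P(overnight rain | wet lawn) ≈ 0.610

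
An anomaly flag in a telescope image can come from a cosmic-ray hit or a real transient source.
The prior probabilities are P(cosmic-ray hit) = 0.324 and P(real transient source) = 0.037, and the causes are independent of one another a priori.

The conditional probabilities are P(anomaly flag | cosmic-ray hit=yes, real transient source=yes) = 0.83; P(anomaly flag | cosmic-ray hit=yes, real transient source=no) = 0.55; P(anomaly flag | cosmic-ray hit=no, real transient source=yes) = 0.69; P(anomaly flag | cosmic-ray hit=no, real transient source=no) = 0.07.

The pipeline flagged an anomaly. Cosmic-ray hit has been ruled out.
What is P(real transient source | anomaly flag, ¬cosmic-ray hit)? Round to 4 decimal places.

P(anomaly flag | ¬cosmic-ray hit) = 0.07·0.963 + 0.69·0.037 = 0.067410 + 0.025530 = 0.092940
The real transient source-present share is 0.69·0.037 = 0.025530.
So P(real transient source | anomaly flag, ¬cosmic-ray hit) = 0.025530/0.092940 ≈ 0.2747.

P(real transient source | anomaly flag, ¬cosmic-ray hit) ≈ 0.2747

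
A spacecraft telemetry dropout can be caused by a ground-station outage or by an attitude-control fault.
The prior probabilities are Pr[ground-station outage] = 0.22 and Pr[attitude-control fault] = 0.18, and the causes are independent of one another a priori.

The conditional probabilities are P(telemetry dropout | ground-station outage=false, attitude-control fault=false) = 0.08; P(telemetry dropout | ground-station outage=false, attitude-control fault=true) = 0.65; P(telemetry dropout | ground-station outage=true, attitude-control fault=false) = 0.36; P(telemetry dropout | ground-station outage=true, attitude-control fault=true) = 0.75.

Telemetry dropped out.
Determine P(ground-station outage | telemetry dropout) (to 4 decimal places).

P(ground-station outage | telemetry dropout) ≈ 0.3992

P(telemetry dropout) = 0.08·0.78·0.82 + 0.65·0.78·0.18 + 0.36·0.22·0.82 + 0.75·0.22·0.18 = 0.051168 + 0.091260 + 0.064944 + 0.029700 = 0.237072
The ground-station outage-present share is 0.064944 + 0.029700 = 0.094644.
P(ground-station outage | telemetry dropout) = 0.094644 / 0.237072 ≈ 0.3992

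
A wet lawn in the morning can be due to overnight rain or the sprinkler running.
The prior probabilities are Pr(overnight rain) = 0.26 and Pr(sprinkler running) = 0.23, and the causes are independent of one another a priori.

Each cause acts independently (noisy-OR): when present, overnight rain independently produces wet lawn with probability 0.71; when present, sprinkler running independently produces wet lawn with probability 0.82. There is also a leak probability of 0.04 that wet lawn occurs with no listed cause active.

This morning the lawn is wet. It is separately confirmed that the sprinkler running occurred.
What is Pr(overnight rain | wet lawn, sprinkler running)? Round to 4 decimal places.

Pr(overnight rain | wet lawn, sprinkler running) ≈ 0.2875

Under noisy-OR, P(wet lawn | causes) = 1 − (1−0.04)·∏(1−qᵢ) over the active causes.
For the numerator, keep only overnight rain=true terms: 0.949888*0.26 = 0.246971
Normalizer over all consistent configurations: 0.8272*0.74 + 0.949888*0.26 = 0.859099
P(overnight rain | wet lawn, sprinkler running) = 0.246971/0.859099 ≈ 0.2875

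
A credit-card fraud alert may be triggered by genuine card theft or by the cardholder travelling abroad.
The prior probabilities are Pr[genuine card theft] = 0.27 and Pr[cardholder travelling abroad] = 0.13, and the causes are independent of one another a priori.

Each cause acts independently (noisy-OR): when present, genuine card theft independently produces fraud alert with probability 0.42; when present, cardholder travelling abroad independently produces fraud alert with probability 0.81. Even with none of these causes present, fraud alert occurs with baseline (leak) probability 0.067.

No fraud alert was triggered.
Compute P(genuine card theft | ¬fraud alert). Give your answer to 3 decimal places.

P(genuine card theft | ¬fraud alert) ≈ 0.177

Under noisy-OR, P(fraud alert | causes) = 1 − (1−0.067)·∏(1−qᵢ) over the active causes.
Numerator (weight on configurations with genuine card theft): 0.127114 + 0.003609 = 0.130723
Denominator P(¬fraud alert): 0.933·0.73·0.87 + 0.17727·0.73·0.13 + 0.54114·0.27·0.87 + 0.102817·0.27·0.13 = 0.740094
Posterior = 0.130723 / 0.740094 ≈ 0.177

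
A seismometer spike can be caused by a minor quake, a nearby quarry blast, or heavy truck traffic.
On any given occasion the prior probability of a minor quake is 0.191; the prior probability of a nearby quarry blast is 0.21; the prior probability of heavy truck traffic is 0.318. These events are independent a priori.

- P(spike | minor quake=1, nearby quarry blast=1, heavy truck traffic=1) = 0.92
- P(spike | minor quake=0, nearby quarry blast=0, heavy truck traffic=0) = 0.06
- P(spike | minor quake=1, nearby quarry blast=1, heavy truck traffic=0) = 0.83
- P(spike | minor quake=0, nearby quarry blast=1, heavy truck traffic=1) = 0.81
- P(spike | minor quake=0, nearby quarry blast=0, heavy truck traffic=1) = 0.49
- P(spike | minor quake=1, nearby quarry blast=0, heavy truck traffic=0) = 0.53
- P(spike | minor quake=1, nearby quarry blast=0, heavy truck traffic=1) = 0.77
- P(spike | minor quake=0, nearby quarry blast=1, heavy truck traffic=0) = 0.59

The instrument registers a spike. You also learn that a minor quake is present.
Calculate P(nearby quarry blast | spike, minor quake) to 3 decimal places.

Sum P(spike|·) weighted by the priors over the 4 (nearby quarry blast, heavy truck traffic) configurations:
  P(spike | minor quake) = 0.53·0.79·0.682 + 0.77·0.79·0.318 + 0.83·0.21·0.682 + 0.92·0.21·0.318
        = 0.285553 + 0.193439 + 0.118873 + 0.061438 = 0.659303
Keeping only the nearby quarry blast-present terms gives 0.180311, so
  P(nearby quarry blast | spike, minor quake) = 0.180311 / 0.659303 ≈ 0.273

P(nearby quarry blast | spike, minor quake) ≈ 0.273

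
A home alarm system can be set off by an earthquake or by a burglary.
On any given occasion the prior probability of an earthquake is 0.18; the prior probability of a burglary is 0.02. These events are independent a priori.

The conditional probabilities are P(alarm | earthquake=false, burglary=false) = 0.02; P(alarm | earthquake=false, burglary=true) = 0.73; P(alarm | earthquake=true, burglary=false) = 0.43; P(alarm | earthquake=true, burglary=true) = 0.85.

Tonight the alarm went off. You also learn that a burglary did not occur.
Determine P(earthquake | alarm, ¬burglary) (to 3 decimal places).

Weight on earthquake=true, given the evidence: 0.43×0.18 = 0.077400
The normalizing constant is 0.02×0.82 + 0.43×0.18 = 0.093800
P(earthquake | alarm, ¬burglary) = 0.077400/0.093800 ≈ 0.825

P(earthquake | alarm, ¬burglary) ≈ 0.825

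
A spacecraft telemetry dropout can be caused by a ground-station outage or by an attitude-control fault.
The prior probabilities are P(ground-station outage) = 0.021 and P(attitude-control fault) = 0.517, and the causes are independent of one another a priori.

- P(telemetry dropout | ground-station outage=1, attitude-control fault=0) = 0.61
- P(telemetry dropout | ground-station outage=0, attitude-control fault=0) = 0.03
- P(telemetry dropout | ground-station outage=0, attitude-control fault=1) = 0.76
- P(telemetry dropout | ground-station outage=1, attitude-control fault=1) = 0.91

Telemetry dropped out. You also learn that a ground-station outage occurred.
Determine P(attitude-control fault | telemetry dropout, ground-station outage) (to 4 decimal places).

P(attitude-control fault | telemetry dropout, ground-station outage) ≈ 0.6149

For the numerator, keep only attitude-control fault=true terms: 0.91×0.517 = 0.470470
Normalizer over all consistent configurations: 0.61×0.483 + 0.91×0.517 = 0.765100
P(attitude-control fault | telemetry dropout, ground-station outage) = 0.470470/0.765100 ≈ 0.6149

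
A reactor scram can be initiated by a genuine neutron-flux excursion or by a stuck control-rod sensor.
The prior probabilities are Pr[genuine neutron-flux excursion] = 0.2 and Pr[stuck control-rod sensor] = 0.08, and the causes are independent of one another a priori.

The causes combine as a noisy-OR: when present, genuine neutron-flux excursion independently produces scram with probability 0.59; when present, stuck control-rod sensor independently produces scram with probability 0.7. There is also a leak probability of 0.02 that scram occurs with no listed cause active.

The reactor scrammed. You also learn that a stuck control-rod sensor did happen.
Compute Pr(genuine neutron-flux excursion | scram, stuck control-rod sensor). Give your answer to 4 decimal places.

Pr(genuine neutron-flux excursion | scram, stuck control-rod sensor) ≈ 0.2375

Under noisy-OR, P(scram | causes) = 1 − (1−0.02)·∏(1−qᵢ) over the active causes.
By total probability over both values of genuine neutron-flux excursion:
  P(scram | stuck control-rod sensor) = 0.706×0.8 + 0.87946×0.2
        = 0.564800 + 0.175892 = 0.740692
The terms with genuine neutron-flux excursion present sum to 0.175892, so
  P(genuine neutron-flux excursion | scram, stuck control-rod sensor) = 0.175892 / 0.740692 ≈ 0.2375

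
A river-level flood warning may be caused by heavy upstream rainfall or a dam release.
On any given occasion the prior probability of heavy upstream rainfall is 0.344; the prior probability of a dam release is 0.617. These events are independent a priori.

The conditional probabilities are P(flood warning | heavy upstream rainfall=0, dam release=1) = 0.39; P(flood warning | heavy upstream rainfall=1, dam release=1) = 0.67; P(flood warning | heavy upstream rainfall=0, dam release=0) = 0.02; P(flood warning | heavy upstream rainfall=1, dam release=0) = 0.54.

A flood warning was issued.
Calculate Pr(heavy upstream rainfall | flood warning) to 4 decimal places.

Sum P(flood warning|·) weighted by the priors over the 4 (heavy upstream rainfall, dam release) configurations:
  P(flood warning) = 0.02×0.656×0.383 + 0.39×0.656×0.617 + 0.54×0.344×0.383 + 0.67×0.344×0.617
        = 0.005025 + 0.157853 + 0.071146 + 0.142206 = 0.376230
Configurations with heavy upstream rainfall contribute 0.213352, so
  P(heavy upstream rainfall | flood warning) = 0.213352 / 0.376230 ≈ 0.5671

Pr(heavy upstream rainfall | flood warning) ≈ 0.5671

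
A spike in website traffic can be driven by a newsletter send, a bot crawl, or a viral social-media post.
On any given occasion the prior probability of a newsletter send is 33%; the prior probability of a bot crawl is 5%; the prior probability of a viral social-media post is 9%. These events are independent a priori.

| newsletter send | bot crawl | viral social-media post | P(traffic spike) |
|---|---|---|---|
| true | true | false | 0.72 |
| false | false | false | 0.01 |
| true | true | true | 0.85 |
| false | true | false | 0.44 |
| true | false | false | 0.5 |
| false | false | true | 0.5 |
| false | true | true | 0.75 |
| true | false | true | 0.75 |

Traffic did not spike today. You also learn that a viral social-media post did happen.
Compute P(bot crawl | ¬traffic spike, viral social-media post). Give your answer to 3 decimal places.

P(bot crawl | ¬traffic spike, viral social-media post) ≈ 0.027

Enumerate the 4 (newsletter send, bot crawl) configurations and weight by the priors:
  P(¬traffic spike | viral social-media post) = 0.5*0.67*0.95 + 0.25*0.67*0.05 + 0.25*0.33*0.95 + 0.15*0.33*0.05
        = 0.318250 + 0.008375 + 0.078375 + 0.002475 = 0.407475
Configurations with bot crawl contribute 0.010850, so
  P(bot crawl | ¬traffic spike, viral social-media post) = 0.010850 / 0.407475 ≈ 0.027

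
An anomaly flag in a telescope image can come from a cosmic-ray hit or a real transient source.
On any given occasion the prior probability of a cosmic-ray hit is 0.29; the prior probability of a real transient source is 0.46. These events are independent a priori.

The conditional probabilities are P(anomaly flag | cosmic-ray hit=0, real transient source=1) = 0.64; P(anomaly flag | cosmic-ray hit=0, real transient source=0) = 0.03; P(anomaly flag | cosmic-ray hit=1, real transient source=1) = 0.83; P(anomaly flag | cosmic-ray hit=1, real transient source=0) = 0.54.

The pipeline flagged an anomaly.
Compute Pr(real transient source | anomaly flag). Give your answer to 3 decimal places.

By total probability over the 4 (cosmic-ray hit, real transient source) configurations:
  P(anomaly flag) = 0.03·0.71·0.54 + 0.64·0.71·0.46 + 0.54·0.29·0.54 + 0.83·0.29·0.46
        = 0.011502 + 0.209024 + 0.084564 + 0.110722 = 0.415812
Keeping only the real transient source-present terms gives 0.319746, so
  P(real transient source | anomaly flag) = 0.319746 / 0.415812 ≈ 0.769

Pr(real transient source | anomaly flag) ≈ 0.769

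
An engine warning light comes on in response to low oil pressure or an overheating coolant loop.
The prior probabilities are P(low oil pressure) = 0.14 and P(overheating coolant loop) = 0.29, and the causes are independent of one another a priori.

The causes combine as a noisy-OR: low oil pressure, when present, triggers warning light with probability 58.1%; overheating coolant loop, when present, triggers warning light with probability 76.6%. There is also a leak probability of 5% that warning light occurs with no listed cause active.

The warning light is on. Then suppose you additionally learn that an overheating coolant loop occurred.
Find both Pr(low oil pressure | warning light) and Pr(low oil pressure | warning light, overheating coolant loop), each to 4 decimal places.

Under noisy-OR, P(warning light | causes) = 1 − (1−0.05)·∏(1−qᵢ) over the active causes.
Sum P(warning light|·) weighted by the priors over the 4 (low oil pressure, overheating coolant loop) configurations:
  P(warning light) = 0.05×0.86×0.71 + 0.7777×0.86×0.29 + 0.60195×0.14×0.71 + 0.906856×0.14×0.29
        = 0.030530 + 0.193958 + 0.059834 + 0.036818 = 0.321140
The terms with low oil pressure present sum to 0.096652, so
  P(low oil pressure | warning light) = 0.096652 / 0.321140 ≈ 0.3010

Now condition on the additional information:
Sum P(warning light|·) weighted by the priors over both values of low oil pressure:
  P(warning light | overheating coolant loop) = 0.7777×0.86 + 0.906856×0.14
        = 0.668822 + 0.126960 = 0.795782
Keeping only the low oil pressure-present terms gives 0.126960, so
  P(low oil pressure | warning light, overheating coolant loop) = 0.126960 / 0.795782 ≈ 0.1595

Pr(low oil pressure | warning light) ≈ 0.3010; Pr(low oil pressure | warning light, overheating coolant loop) ≈ 0.1595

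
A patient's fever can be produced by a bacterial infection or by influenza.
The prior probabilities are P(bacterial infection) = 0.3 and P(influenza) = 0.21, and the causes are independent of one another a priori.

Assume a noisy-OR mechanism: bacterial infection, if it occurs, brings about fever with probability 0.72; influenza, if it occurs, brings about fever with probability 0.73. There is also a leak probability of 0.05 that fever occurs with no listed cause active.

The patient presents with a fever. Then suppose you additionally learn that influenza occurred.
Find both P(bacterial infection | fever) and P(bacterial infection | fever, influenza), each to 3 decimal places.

Under noisy-OR, P(fever | causes) = 1 − (1−0.05)·∏(1−qᵢ) over the active causes.
Sum P(fever|·) weighted by the priors over the 4 (bacterial infection, influenza) configurations:
  P(fever) = 0.05×0.7×0.79 + 0.7435×0.7×0.21 + 0.734×0.3×0.79 + 0.92818×0.3×0.21
        = 0.027650 + 0.109294 + 0.173958 + 0.058475 = 0.369377
Configurations with bacterial infection contribute 0.232433, so
  P(bacterial infection | fever) = 0.232433 / 0.369377 ≈ 0.629

Now condition on the additional information:
Numerator (weight on configurations with bacterial infection): 0.92818*0.3 = 0.278454
The normalizing constant is 0.7435*0.7 + 0.92818*0.3 = 0.798904
Posterior = 0.278454 / 0.798904 ≈ 0.349

P(bacterial infection | fever) ≈ 0.629; P(bacterial infection | fever, influenza) ≈ 0.349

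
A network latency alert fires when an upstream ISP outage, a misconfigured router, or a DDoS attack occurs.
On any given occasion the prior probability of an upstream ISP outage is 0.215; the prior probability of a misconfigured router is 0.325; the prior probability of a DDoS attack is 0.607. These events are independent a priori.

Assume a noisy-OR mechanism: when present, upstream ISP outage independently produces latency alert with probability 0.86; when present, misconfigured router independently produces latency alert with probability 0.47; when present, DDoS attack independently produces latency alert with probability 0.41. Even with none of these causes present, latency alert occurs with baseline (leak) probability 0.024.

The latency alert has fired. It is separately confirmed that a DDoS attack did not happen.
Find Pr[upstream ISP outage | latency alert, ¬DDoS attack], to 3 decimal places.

Pr[upstream ISP outage | latency alert, ¬DDoS attack] ≈ 0.583

Under noisy-OR, P(latency alert | causes) = 1 − (1−0.024)·∏(1−qᵢ) over the active causes.
Numerator (weight on configurations with upstream ISP outage): 0.125295 + 0.064815 = 0.190110
Normalizer over all consistent configurations: 0.024×0.785×0.675 + 0.48272×0.785×0.325 + 0.86336×0.215×0.675 + 0.927581×0.215×0.325 = 0.325981
Posterior = 0.190110 / 0.325981 ≈ 0.583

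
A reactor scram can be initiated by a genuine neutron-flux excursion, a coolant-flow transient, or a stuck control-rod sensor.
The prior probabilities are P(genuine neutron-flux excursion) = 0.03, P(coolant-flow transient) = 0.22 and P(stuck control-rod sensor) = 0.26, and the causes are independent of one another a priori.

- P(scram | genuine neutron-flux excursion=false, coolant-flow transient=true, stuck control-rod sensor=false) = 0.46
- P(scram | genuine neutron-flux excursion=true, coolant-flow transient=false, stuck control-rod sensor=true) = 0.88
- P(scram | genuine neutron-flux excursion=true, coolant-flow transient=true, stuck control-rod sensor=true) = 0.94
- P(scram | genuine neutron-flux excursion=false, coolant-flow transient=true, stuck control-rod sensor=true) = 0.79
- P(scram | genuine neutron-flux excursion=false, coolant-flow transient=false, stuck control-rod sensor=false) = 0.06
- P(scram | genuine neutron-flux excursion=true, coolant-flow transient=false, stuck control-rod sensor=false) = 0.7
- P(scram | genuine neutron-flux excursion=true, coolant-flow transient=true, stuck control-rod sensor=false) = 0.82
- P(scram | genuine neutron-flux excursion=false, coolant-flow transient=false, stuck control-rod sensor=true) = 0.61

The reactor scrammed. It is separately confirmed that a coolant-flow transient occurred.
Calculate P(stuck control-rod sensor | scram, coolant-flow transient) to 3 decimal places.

For the numerator, keep only stuck control-rod sensor=true terms: 0.199238 + 0.007332 = 0.206570
Denominator P(scram | coolant-flow transient): 0.46*0.97*0.74 + 0.79*0.97*0.26 + 0.82*0.03*0.74 + 0.94*0.03*0.26 = 0.554962
Posterior = 0.206570 / 0.554962 ≈ 0.372

P(stuck control-rod sensor | scram, coolant-flow transient) ≈ 0.372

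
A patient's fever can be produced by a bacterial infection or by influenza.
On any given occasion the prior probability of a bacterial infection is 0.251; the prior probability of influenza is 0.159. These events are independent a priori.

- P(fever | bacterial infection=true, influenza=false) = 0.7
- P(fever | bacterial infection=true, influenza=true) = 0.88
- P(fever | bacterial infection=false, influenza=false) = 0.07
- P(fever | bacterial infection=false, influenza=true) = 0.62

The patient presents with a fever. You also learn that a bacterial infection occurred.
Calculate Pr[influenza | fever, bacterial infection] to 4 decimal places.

P(fever | bacterial infection) = 0.7·0.841 + 0.88·0.159 = 0.588700 + 0.139920 = 0.728620
Of this, 0.139920 comes from 0.88·0.159 (the influenza=true cases).
So P(influenza | fever, bacterial infection) = 0.139920/0.728620 ≈ 0.1920.

Pr[influenza | fever, bacterial infection] ≈ 0.1920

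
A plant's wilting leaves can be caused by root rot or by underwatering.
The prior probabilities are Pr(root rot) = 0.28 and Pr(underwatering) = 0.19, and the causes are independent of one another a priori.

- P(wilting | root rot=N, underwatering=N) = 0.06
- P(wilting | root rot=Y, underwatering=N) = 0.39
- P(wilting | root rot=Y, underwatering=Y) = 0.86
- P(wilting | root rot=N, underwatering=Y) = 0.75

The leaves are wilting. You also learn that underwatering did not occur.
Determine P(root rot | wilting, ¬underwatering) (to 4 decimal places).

P(root rot | wilting, ¬underwatering) ≈ 0.7165

P(wilting | ¬underwatering) = 0.06·0.72 + 0.39·0.28 = 0.043200 + 0.109200 = 0.152400
Of this, 0.109200 comes from 0.39·0.28 (the root rot=true cases).
P(root rot | wilting, ¬underwatering) = 0.109200 / 0.152400 ≈ 0.7165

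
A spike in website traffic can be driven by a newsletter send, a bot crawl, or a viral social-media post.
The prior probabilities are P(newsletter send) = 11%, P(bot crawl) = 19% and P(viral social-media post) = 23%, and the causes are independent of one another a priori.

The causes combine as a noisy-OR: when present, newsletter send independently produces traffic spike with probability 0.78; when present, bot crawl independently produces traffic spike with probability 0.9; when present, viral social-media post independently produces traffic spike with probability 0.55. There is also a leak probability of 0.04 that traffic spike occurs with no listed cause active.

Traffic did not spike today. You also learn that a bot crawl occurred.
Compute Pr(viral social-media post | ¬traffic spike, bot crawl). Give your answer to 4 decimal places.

Pr(viral social-media post | ¬traffic spike, bot crawl) ≈ 0.1185

Under noisy-OR, P(traffic spike | causes) = 1 − (1−0.04)·∏(1−qᵢ) over the active causes.
By total probability over the 4 (newsletter send, viral social-media post) configurations:
  P(¬traffic spike | bot crawl) = 0.096*0.89*0.77 + 0.0432*0.89*0.23 + 0.02112*0.11*0.77 + 0.009504*0.11*0.23
        = 0.065789 + 0.008843 + 0.001789 + 0.000240 = 0.076661
Keeping only the viral social-media post-present terms gives 0.009083, so
  P(viral social-media post | ¬traffic spike, bot crawl) = 0.009083 / 0.076661 ≈ 0.1185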